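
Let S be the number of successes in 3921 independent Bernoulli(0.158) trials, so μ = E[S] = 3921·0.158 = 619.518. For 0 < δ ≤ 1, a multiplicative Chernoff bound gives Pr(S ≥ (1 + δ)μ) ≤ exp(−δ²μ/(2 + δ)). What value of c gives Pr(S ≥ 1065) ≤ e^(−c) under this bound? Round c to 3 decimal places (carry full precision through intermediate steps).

117.811

Write 1065 = (1 + δ)μ, so δ = 1065/619.518 − 1 = 0.7190784…
Then the exponent is δ²μ/(2 + δ) = (1065 − μ)² / (μ·(2 + δ)) = 117.810681.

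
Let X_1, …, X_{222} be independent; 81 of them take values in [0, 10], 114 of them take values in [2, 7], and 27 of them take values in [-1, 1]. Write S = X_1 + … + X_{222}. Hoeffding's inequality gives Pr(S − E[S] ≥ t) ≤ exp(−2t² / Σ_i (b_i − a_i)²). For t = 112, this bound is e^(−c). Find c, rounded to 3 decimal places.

Σ(b_i − a_i)² = 81·10² + 114·5² + 27·2² = 11058.
c = 2t² / 11058 = 2·112² / 11058 = 2.2688.

2.269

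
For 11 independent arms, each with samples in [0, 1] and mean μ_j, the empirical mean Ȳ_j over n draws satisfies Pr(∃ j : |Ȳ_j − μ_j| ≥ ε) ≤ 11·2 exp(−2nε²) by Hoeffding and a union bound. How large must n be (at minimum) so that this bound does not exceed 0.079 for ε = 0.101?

Need 2·11·exp(−2nε²) ≤ 0.079, i.e. exp(−2nε²) ≤ 0.079/22.
So 2nε² ≥ ln(22/0.079) = 5.629350.
Hence n ≥ 5.629350/(2·0.101²) = 275.921.
The smallest integer n is 276.

276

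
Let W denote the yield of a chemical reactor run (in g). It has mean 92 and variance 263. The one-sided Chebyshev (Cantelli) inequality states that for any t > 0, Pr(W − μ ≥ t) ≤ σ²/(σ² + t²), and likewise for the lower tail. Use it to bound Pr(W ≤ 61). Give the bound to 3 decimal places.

0.215

Here σ² = 263 and t = 31, so σ² + t² = 1224.
Cantelli's bound: 263/1224 = 0.2149.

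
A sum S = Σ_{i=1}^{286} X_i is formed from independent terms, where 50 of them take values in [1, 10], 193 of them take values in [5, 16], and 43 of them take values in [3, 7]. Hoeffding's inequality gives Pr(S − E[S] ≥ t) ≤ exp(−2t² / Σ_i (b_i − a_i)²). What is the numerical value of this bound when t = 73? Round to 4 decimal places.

0.6843

Σ(b_i − a_i)² = 50·9² + 193·11² + 43·4² = 28091.
Exponent = 2·73² / 28091 = 0.37941.
Bound = exp(−0.37941) = 0.68427.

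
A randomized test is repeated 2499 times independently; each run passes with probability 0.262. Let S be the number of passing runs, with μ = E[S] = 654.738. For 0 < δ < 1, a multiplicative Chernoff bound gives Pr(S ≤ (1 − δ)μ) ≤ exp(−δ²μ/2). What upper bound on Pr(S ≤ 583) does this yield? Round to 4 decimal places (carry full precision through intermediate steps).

0.0196

Write 583 = (1 − δ)μ, so δ = 1 − 583/654.738 = 0.1095675…
Then the exponent is δ²μ/2 = (μ − 583)²/(2μ) = 3.930076.
Bound = exp(−3.930076) = 0.01964.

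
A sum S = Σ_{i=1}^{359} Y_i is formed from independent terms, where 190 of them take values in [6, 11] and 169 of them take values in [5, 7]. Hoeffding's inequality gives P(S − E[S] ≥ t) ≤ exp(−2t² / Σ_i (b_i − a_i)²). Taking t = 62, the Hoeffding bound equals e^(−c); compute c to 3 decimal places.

Σ(b_i − a_i)² = 190·5² + 169·2² = 5426.
c = 2t² / 5426 = 2·62² / 5426 = 1.4169.

1.417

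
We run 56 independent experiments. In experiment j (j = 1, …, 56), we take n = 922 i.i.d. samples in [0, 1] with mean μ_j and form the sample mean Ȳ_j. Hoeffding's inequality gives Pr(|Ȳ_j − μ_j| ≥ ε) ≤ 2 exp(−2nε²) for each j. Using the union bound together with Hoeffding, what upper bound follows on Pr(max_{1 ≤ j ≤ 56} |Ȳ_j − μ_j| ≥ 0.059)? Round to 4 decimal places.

Per-experiment Hoeffding bound: 2·exp(−2·922·0.059²) = 2·exp(−6.41896) = 0.0032607.
Union bound over 56 events: 56·0.0032607 = 0.18260.

0.1826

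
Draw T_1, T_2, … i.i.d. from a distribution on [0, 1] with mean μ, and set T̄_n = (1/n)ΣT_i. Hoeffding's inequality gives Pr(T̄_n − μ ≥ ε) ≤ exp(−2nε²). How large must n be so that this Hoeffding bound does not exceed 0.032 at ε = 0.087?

228

Require exp(−2nε²) ≤ 0.032, i.e. 2nε² ≥ ln(1/0.032) = 3.442019.
So n ≥ 3.442019 / (2·0.087²) = 227.376.
The smallest integer n is 228.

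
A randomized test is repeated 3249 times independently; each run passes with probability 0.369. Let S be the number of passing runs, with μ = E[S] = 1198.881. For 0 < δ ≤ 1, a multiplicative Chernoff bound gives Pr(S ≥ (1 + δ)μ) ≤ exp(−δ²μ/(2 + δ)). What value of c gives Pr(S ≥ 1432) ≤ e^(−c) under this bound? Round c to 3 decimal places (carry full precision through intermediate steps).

20.656

Write 1432 = (1 + δ)μ, so δ = 1432/1198.881 − 1 = 0.1944472…
Then the exponent is δ²μ/(2 + δ) = (1432 − μ)² / (μ·(2 + δ)) = 20.656376.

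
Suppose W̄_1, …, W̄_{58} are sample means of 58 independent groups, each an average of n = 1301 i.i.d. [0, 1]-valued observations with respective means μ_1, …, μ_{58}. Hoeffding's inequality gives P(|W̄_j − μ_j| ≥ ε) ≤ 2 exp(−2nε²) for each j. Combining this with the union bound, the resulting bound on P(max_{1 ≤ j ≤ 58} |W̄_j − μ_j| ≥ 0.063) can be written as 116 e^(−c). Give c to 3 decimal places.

Union bound over the 58 events: P(max_{1 ≤ j ≤ 58} |W̄_j − μ_j| ≥ 0.063) ≤ 58·2·exp(−2nε²) = 116 exp(−2·1301·0.063²).
So c = 2·1301·0.063² = 10.3273.

10.327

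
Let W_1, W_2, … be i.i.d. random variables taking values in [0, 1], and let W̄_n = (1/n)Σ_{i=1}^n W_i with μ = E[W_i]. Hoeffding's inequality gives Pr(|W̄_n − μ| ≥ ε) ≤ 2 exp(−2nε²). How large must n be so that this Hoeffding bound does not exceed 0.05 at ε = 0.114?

142

Require 2·exp(−2nε²) ≤ 0.05, i.e. 2nε² ≥ ln(2/0.05) = 3.688879.
So n ≥ 3.688879 / (2·0.114²) = 141.924.
The smallest integer n is 142.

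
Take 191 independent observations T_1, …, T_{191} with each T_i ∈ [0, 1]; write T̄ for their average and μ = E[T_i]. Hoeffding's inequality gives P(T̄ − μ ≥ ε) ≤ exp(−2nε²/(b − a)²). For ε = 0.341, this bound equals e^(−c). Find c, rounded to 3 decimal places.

c = 2nε²/(b − a)² = 2·191·0.341² / 1² = 44.4193.

44.419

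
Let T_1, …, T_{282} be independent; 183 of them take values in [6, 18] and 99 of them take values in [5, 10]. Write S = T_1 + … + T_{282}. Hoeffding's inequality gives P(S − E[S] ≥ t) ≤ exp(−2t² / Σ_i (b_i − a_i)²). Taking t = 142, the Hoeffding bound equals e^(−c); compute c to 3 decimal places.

Σ(b_i − a_i)² = 183·12² + 99·5² = 28827.
c = 2t² / 28827 = 2·142² / 28827 = 1.3990.

1.399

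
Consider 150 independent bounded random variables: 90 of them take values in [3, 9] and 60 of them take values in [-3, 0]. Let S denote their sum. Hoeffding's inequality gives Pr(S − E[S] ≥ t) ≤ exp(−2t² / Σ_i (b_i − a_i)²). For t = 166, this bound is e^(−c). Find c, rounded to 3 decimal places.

14.580

Σ(b_i − a_i)² = 90·6² + 60·3² = 3780.
c = 2t² / 3780 = 2·166² / 3780 = 14.5799.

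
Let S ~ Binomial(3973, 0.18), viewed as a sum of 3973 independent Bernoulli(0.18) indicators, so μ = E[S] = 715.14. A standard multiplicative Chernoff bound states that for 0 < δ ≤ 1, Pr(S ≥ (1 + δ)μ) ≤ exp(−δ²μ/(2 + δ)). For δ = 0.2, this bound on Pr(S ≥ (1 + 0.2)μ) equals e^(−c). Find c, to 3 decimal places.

13.003

c = δ²μ/(2 + δ) = 0.2²·715.14/(2 + 0.2) = 13.0025.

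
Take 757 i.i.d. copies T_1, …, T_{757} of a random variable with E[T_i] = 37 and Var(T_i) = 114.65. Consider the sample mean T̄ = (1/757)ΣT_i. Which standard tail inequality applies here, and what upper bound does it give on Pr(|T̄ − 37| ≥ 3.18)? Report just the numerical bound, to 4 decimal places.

With mean and variance of each term known, Chebyshev's inequality bounds the deviation of the sum (or sample mean).
Var(T̄) = Var(T_i)/n = 114.65/757 = 0.15145.
Chebyshev: Pr(|T̄ − 37| ≥ 3.18) ≤ Var(T̄)/(3.18)² = 114.65/(757·3.18²) = 0.0150.

0.0150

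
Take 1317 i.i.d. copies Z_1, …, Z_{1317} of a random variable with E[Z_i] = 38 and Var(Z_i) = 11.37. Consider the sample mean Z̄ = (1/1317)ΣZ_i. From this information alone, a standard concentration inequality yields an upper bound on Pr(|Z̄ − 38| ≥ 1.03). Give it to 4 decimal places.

0.0081

With mean and variance of each term known, Chebyshev's inequality bounds the deviation of the sum (or sample mean).
Var(Z̄) = Var(Z_i)/n = 11.37/1317 = 0.0086333.
Chebyshev: Pr(|Z̄ − 38| ≥ 1.03) ≤ Var(Z̄)/(1.03)² = 11.37/(1317·1.03²) = 0.0081.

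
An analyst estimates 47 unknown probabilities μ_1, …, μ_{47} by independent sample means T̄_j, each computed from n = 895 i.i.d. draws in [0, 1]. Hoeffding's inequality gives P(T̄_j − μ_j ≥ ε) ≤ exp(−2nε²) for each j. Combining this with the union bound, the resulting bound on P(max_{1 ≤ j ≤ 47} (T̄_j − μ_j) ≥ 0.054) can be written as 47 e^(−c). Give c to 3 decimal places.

Union bound over the 47 events: P(max_{1 ≤ j ≤ 47} (T̄_j − μ_j) ≥ 0.054) ≤ 47·exp(−2nε²) = 47 exp(−2·895·0.054²).
So c = 2·895·0.054² = 5.2196.

5.220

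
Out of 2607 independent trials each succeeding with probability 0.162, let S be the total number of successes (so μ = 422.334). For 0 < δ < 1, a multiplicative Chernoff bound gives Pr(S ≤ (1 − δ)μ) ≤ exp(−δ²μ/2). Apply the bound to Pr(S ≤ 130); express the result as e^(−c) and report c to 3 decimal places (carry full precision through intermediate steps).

Write 130 = (1 − δ)μ, so δ = 1 − 130/422.334 = 0.6921868…
Then the exponent is δ²μ/2 = (μ − 130)²/(2μ) = 101.174861.

101.175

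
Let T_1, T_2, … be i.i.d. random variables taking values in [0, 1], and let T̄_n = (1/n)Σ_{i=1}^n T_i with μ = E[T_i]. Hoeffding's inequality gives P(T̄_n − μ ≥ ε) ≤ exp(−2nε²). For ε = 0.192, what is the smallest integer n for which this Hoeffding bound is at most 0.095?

Require exp(−2nε²) ≤ 0.095, i.e. 2nε² ≥ ln(1/0.095) = 2.353878.
So n ≥ 2.353878 / (2·0.192²) = 31.927.
The smallest integer n is 32.

32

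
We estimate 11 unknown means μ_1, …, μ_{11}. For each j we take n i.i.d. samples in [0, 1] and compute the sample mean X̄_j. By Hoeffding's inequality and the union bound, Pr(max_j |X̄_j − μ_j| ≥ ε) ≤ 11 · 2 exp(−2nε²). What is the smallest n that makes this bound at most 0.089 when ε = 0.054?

945

Need 2·11·exp(−2nε²) ≤ 0.089, i.e. exp(−2nε²) ≤ 0.089/22.
So 2nε² ≥ ln(22/0.089) = 5.510161.
Hence n ≥ 5.510161/(2·0.054²) = 944.815.
The smallest integer n is 945.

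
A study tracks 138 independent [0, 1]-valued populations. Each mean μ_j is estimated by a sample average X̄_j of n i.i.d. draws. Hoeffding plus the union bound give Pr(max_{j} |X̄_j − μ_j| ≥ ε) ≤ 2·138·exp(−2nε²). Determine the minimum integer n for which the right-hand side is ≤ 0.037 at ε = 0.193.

120

Need 2·138·exp(−2nε²) ≤ 0.037, i.e. exp(−2nε²) ≤ 0.037/276.
So 2nε² ≥ ln(276/0.037) = 8.917238.
Hence n ≥ 8.917238/(2·0.193²) = 119.698.
The smallest integer n is 120.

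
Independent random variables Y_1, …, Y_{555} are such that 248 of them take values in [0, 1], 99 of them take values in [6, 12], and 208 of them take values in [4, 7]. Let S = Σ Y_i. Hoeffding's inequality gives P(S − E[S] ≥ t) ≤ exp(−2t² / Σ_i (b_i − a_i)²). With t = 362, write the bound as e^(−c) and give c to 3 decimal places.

46.110

Σ(b_i − a_i)² = 248·1² + 99·6² + 208·3² = 5684.
c = 2t² / 5684 = 2·362² / 5684 = 46.1098.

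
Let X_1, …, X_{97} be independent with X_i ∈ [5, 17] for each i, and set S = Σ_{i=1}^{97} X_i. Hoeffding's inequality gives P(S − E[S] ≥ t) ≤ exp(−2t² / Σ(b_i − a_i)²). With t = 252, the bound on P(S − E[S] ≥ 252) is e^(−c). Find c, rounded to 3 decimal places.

Σ(b_i − a_i)² = 97·(12)² = 13968.
c = 2t²/13968 = 2·252²/13968 = 9.0928.

9.093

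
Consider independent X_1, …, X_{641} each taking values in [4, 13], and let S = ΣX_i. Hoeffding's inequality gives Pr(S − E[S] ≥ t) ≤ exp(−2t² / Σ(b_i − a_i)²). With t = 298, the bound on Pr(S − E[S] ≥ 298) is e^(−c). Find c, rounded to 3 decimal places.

3.421

Σ(b_i − a_i)² = 641·(9)² = 51921.
c = 2t²/51921 = 2·298²/51921 = 3.4207.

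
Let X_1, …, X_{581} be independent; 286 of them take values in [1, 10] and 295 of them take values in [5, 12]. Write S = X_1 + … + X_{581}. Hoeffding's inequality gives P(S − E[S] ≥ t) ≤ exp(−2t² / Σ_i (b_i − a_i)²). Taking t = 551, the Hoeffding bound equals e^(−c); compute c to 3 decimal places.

16.140

Σ(b_i − a_i)² = 286·9² + 295·7² = 37621.
c = 2t² / 37621 = 2·551² / 37621 = 16.1400.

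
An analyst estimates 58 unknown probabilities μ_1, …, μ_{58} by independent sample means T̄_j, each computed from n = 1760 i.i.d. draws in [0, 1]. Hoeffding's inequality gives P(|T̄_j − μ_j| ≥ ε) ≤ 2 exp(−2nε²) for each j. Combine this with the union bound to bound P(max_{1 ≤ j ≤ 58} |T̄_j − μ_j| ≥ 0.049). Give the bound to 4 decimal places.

Per-experiment Hoeffding bound: 2·exp(−2·1760·0.049²) = 2·exp(−8.45152) = 0.00042715.
Union bound over 58 events: 58·0.00042715 = 0.02477.

0.0248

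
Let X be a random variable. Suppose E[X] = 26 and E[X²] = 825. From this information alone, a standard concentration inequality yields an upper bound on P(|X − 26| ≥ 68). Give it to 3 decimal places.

0.032

The first two moments determine the variance, so Chebyshev's inequality is the sharpest standard bound available.
Var(X) = E[X²] − (E[X])² = 825 − 676 = 149.
Chebyshev's inequality: P(|X − μ| ≥ t) ≤ Var(X)/t² = 149/4624 = 0.0322.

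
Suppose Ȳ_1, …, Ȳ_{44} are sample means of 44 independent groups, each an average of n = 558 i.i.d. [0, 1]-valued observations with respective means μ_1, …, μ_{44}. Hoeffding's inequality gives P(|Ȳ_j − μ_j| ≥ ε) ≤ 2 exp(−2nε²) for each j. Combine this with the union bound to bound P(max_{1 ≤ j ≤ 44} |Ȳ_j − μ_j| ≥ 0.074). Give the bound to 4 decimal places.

0.1952

Per-experiment Hoeffding bound: 2·exp(−2·558·0.074²) = 2·exp(−6.11122) = 0.0044357.
Union bound over 44 events: 44·0.0044357 = 0.19517.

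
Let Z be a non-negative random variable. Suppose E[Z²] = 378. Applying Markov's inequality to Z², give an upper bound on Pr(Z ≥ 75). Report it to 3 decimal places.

Since Z ≥ 0, the event {Z ≥ 75} is the same as {Z² ≥ 5625}.
Markov's inequality applied to Z² gives Pr(Z² ≥ 5625) ≤ E[Z²]/5625 = 378/5625 = 0.0672.

0.067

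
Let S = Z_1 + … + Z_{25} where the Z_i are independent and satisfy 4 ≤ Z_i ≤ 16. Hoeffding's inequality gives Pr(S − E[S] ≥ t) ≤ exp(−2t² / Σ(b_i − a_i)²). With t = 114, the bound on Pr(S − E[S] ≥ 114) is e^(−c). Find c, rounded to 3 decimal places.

Σ(b_i − a_i)² = 25·(12)² = 3600.
c = 2t²/3600 = 2·114²/3600 = 7.2200.

7.220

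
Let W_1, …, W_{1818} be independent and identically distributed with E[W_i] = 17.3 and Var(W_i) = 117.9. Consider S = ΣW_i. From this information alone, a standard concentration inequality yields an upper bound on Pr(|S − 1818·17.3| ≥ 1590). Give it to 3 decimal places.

With mean and variance of each term known, Chebyshev's inequality bounds the deviation of the sum (or sample mean).
Var(S) = n·Var(W_i) = 1818·117.9 = 214342.2.
Chebyshev: Pr(|S − 1818·17.3| ≥ 1590) ≤ Var(S)/1590² = 214342.2/2528100 = 0.0848.

0.085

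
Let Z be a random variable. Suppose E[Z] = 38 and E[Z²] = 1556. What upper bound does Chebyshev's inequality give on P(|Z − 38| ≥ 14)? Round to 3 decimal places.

Var(Z) = E[Z²] − (E[Z])² = 1556 − 1444 = 112.
Chebyshev's inequality: P(|Z − μ| ≥ t) ≤ Var(Z)/t² = 112/196 = 0.5714.

0.571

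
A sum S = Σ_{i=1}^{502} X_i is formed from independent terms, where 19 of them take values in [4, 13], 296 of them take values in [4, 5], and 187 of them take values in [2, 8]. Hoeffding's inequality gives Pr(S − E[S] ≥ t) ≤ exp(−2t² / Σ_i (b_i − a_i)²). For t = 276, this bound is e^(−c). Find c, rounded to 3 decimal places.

17.784

Σ(b_i − a_i)² = 19·9² + 296·1² + 187·6² = 8567.
c = 2t² / 8567 = 2·276² / 8567 = 17.7836.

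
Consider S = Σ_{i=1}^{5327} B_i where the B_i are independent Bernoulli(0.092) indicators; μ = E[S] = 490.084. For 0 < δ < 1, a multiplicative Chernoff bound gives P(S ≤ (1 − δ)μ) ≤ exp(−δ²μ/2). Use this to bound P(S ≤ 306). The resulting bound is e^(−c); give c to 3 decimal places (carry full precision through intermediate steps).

34.573

Write 306 = (1 − δ)μ, so δ = 1 − 306/490.084 = 0.3756172…
Then the exponent is δ²μ/2 = (μ − 306)²/(2μ) = 34.572562.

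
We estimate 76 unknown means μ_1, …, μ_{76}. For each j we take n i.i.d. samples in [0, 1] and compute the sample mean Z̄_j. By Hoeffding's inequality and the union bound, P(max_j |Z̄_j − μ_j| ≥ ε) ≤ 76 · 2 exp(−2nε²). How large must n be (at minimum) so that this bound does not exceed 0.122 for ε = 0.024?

6188

Need 2·76·exp(−2nε²) ≤ 0.122, i.e. exp(−2nε²) ≤ 0.122/152.
So 2nε² ≥ ln(152/0.122) = 7.127615.
Hence n ≥ 7.127615/(2·0.024²) = 6187.166.
The smallest integer n is 6188.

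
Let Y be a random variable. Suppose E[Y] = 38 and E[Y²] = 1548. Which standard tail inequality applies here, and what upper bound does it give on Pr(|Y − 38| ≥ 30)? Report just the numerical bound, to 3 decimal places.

The first two moments determine the variance, so Chebyshev's inequality is the sharpest standard bound available.
Var(Y) = E[Y²] − (E[Y])² = 1548 − 1444 = 104.
Chebyshev's inequality: Pr(|Y − μ| ≥ t) ≤ Var(Y)/t² = 104/900 = 0.1156.

0.116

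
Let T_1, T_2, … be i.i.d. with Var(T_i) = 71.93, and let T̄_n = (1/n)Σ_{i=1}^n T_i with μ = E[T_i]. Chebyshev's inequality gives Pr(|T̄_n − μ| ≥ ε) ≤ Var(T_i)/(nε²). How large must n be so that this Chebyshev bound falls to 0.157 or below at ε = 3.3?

Require 71.93/(n·3.3²) ≤ 0.157, i.e. n ≥ 71.93/(0.157·3.3²) = 42.071.
The smallest integer n is 43.

43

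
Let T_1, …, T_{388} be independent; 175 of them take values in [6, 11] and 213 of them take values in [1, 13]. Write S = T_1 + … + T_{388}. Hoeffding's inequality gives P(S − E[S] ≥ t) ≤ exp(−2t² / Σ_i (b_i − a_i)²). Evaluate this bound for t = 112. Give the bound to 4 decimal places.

0.4888

Σ(b_i − a_i)² = 175·5² + 213·12² = 35047.
Exponent = 2·112² / 35047 = 0.71584.
Bound = exp(−0.71584) = 0.48878.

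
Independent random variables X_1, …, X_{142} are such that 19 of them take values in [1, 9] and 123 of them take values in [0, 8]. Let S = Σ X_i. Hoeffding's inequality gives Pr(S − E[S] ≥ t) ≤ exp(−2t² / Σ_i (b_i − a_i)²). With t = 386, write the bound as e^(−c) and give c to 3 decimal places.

32.790

Σ(b_i − a_i)² = 19·8² + 123·8² = 9088.
c = 2t² / 9088 = 2·386² / 9088 = 32.7896.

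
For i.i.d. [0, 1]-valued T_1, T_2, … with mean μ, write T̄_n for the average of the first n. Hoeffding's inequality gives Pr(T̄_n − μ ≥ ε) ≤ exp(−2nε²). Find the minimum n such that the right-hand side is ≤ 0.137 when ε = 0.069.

Require exp(−2nε²) ≤ 0.137, i.e. 2nε² ≥ ln(1/0.137) = 1.987774.
So n ≥ 1.987774 / (2·0.069²) = 208.756.
The smallest integer n is 209.

209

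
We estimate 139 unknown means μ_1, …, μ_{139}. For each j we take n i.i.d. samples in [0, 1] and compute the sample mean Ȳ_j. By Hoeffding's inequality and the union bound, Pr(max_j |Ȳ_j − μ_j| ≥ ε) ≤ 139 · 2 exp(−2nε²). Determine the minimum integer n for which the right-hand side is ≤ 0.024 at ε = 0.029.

5564

Need 2·139·exp(−2nε²) ≤ 0.024, i.e. exp(−2nε²) ≤ 0.024/278.
So 2nε² ≥ ln(278/0.024) = 9.357323.
Hence n ≥ 9.357323/(2·0.029²) = 5563.212.
The smallest integer n is 5564.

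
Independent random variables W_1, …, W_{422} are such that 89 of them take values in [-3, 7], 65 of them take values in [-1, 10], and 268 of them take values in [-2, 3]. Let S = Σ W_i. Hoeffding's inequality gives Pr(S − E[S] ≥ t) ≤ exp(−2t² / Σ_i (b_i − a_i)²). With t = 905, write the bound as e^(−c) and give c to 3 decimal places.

69.808

Σ(b_i − a_i)² = 89·10² + 65·11² + 268·5² = 23465.
c = 2t² / 23465 = 2·905² / 23465 = 69.8082.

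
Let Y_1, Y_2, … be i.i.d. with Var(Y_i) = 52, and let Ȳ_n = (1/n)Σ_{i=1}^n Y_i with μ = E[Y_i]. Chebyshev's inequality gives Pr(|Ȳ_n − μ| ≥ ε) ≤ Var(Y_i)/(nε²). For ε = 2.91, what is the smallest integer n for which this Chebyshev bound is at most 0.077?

80

Require 52/(n·2.91²) ≤ 0.077, i.e. n ≥ 52/(0.077·2.91²) = 79.749.
The smallest integer n is 80.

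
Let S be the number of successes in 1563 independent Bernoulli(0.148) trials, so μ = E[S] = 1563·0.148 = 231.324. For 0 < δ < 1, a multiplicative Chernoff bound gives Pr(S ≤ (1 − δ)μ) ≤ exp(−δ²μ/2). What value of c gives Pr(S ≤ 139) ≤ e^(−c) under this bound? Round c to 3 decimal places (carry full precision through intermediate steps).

18.424

Write 139 = (1 − δ)μ, so δ = 1 − 139/231.324 = 0.3991112…
Then the exponent is δ²μ/2 = (μ − 139)²/(2μ) = 18.423771.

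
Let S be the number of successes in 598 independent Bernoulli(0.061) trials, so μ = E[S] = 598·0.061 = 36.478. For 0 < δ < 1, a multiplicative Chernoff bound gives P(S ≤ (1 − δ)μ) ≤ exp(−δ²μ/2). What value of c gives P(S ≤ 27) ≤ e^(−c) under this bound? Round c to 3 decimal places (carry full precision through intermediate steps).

Write 27 = (1 − δ)μ, so δ = 1 − 27/36.478 = 0.2598278…
Then the exponent is δ²μ/2 = (μ − 27)²/(2μ) = 1.231324.

1.231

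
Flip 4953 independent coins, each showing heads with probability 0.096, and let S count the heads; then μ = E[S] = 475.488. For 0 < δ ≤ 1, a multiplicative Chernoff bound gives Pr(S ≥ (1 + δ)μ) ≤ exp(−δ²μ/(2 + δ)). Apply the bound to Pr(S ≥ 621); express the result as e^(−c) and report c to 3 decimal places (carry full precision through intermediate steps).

Write 621 = (1 + δ)μ, so δ = 621/475.488 − 1 = 0.3060267…
Then the exponent is δ²μ/(2 + δ) = (621 − μ)² / (μ·(2 + δ)) = 19.310510.

19.311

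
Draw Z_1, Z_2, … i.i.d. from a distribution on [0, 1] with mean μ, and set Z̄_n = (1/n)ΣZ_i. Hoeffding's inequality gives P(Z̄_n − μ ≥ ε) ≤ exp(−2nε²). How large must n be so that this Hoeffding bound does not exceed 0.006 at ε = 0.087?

338

Require exp(−2nε²) ≤ 0.006, i.e. 2nε² ≥ ln(1/0.006) = 5.115996.
So n ≥ 5.115996 / (2·0.087²) = 337.957.
The smallest integer n is 338.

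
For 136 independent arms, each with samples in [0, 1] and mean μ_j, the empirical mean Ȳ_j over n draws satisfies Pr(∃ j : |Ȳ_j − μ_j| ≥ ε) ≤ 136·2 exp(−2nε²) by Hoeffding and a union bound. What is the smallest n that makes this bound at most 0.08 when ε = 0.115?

Need 2·136·exp(−2nε²) ≤ 0.08, i.e. exp(−2nε²) ≤ 0.08/272.
So 2nε² ≥ ln(272/0.08) = 8.131531.
Hence n ≥ 8.131531/(2·0.115²) = 307.430.
The smallest integer n is 308.

308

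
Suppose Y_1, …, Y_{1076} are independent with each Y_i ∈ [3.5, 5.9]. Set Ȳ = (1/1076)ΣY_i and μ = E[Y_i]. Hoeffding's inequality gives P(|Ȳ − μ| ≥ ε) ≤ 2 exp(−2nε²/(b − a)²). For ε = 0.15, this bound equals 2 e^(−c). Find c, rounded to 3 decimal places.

c = 2nε²/(b − a)² = 2·1076·0.15² / 2.4² = 8.4062.

8.406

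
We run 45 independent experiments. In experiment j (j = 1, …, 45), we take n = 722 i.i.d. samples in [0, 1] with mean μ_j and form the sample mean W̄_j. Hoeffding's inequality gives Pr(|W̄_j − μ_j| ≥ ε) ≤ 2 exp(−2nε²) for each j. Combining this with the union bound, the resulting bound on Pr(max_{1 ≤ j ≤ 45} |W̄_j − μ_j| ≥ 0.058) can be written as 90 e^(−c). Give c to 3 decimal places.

Union bound over the 45 events: Pr(max_{1 ≤ j ≤ 45} |W̄_j − μ_j| ≥ 0.058) ≤ 45·2·exp(−2nε²) = 90 exp(−2·722·0.058²).
So c = 2·722·0.058² = 4.8576.

4.858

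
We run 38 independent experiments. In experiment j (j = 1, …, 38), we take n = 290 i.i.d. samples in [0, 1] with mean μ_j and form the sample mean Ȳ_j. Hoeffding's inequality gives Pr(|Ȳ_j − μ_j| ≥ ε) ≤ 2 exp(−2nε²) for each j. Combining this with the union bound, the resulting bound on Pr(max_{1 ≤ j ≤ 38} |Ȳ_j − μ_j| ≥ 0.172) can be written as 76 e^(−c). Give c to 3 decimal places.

Union bound over the 38 events: Pr(max_{1 ≤ j ≤ 38} |Ȳ_j − μ_j| ≥ 0.172) ≤ 38·2·exp(−2nε²) = 76 exp(−2·290·0.172²).
So c = 2·290·0.172² = 17.1587.

17.159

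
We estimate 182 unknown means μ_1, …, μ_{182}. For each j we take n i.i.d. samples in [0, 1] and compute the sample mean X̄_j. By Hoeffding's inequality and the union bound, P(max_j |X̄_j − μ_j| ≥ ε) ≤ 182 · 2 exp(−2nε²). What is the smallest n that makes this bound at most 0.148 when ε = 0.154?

Need 2·182·exp(−2nε²) ≤ 0.148, i.e. exp(−2nε²) ≤ 0.148/364.
So 2nε² ≥ ln(364/0.148) = 7.807697.
Hence n ≥ 7.807697/(2·0.154²) = 164.608.
The smallest integer n is 165.

165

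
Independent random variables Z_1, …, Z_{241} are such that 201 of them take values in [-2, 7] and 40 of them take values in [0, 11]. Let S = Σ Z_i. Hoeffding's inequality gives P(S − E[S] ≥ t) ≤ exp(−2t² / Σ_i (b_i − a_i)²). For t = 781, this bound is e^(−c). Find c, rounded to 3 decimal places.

Σ(b_i − a_i)² = 201·9² + 40·11² = 21121.
c = 2t² / 21121 = 2·781² / 21121 = 57.7587.

57.759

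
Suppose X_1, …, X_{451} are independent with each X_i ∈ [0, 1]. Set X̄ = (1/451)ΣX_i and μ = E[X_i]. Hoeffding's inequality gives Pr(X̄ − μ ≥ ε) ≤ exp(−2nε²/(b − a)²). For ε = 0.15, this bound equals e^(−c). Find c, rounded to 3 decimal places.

20.295

c = 2nε²/(b − a)² = 2·451·0.15² / 1² = 20.2950.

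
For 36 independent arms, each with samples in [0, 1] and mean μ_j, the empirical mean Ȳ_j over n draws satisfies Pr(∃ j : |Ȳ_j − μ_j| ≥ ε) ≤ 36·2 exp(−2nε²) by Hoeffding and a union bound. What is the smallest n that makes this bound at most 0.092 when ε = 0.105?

303

Need 2·36·exp(−2nε²) ≤ 0.092, i.e. exp(−2nε²) ≤ 0.092/72.
So 2nε² ≥ ln(72/0.092) = 6.662633.
Hence n ≥ 6.662633/(2·0.105²) = 302.160.
The smallest integer n is 303.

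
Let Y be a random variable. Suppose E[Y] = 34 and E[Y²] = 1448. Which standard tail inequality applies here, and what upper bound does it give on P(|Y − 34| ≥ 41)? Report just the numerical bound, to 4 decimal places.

The first two moments determine the variance, so Chebyshev's inequality is the sharpest standard bound available.
Var(Y) = E[Y²] − (E[Y])² = 1448 − 1156 = 292.
Chebyshev's inequality: P(|Y − μ| ≥ t) ≤ Var(Y)/t² = 292/1681 = 0.1737.

0.1737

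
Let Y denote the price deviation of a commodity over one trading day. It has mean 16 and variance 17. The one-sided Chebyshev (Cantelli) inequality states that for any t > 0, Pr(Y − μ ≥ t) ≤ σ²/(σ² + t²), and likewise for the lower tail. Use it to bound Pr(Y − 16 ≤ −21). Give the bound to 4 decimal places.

Here σ² = 17 and t = 21, so σ² + t² = 458.
Cantelli's bound: 17/458 = 0.0371.

0.0371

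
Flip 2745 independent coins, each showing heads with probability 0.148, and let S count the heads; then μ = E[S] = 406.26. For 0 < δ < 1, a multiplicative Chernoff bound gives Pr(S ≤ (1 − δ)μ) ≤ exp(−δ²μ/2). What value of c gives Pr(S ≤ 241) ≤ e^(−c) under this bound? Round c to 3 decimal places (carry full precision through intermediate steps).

Write 241 = (1 − δ)μ, so δ = 1 − 241/406.26 = 0.4067838…
Then the exponent is δ²μ/2 = (μ − 241)²/(2μ) = 33.612548.

33.613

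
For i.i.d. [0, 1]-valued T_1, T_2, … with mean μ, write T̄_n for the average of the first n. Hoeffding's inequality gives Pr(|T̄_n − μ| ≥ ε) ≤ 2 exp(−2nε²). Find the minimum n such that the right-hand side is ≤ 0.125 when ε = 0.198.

36

Require 2·exp(−2nε²) ≤ 0.125, i.e. 2nε² ≥ ln(2/0.125) = 2.772589.
So n ≥ 2.772589 / (2·0.198²) = 35.361.
The smallest integer n is 36.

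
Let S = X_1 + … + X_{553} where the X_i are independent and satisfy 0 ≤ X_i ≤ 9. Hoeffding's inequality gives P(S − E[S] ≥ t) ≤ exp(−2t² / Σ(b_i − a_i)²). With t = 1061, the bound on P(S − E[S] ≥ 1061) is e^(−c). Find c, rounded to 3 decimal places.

50.263

Σ(b_i − a_i)² = 553·(9)² = 44793.
c = 2t²/44793 = 2·1061²/44793 = 50.2633.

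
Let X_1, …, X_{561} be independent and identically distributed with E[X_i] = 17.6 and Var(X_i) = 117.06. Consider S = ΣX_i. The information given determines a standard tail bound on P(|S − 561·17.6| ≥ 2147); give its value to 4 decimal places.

0.0142

With mean and variance of each term known, Chebyshev's inequality bounds the deviation of the sum (or sample mean).
Var(S) = n·Var(X_i) = 561·117.06 = 65670.66.
Chebyshev: P(|S − 561·17.6| ≥ 2147) ≤ Var(S)/2147² = 65670.66/4609609 = 0.0142.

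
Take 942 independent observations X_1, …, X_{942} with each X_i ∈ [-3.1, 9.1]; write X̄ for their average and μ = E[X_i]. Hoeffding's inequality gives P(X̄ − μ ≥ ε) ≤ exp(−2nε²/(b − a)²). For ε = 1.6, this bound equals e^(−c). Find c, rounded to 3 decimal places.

c = 2nε²/(b − a)² = 2·942·1.6² / 12.2² = 32.4042.

32.404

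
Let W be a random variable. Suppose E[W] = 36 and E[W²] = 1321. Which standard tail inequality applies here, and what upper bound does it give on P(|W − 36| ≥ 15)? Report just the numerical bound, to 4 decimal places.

The first two moments determine the variance, so Chebyshev's inequality is the sharpest standard bound available.
Var(W) = E[W²] − (E[W])² = 1321 − 1296 = 25.
Chebyshev's inequality: P(|W − μ| ≥ t) ≤ Var(W)/t² = 25/225 = 0.1111.

0.1111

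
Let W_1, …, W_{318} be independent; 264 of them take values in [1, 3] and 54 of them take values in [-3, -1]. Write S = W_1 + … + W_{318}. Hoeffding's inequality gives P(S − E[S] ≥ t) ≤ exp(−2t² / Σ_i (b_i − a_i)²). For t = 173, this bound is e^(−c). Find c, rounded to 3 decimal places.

47.058

Σ(b_i − a_i)² = 264·2² + 54·2² = 1272.
c = 2t² / 1272 = 2·173² / 1272 = 47.0582.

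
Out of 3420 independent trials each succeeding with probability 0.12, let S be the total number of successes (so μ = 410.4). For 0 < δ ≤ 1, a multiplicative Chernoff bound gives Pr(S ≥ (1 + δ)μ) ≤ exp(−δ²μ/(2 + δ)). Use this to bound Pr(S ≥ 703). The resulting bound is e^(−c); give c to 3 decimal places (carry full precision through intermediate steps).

76.895

Write 703 = (1 + δ)μ, so δ = 703/410.4 − 1 = 0.712963…
Then the exponent is δ²μ/(2 + δ) = (703 − μ)² / (μ·(2 + δ)) = 76.894881.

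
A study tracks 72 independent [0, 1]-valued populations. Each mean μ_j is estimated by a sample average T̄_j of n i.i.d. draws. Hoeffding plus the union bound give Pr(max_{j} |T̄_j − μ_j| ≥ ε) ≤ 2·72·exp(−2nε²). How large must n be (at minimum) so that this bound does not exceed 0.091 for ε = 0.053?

1312

Need 2·72·exp(−2nε²) ≤ 0.091, i.e. exp(−2nε²) ≤ 0.091/144.
So 2nε² ≥ ln(144/0.091) = 7.366709.
Hence n ≥ 7.366709/(2·0.053²) = 1311.269.
The smallest integer n is 1312.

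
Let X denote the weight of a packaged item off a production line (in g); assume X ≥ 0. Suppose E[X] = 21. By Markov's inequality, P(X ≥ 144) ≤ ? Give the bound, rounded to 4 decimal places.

Markov's inequality: for a non-negative random variable, P(X ≥ a) ≤ E[X]/a.
Here E[X] = 21 and a = 144, so the bound is 21/144 = 0.1458.

0.1458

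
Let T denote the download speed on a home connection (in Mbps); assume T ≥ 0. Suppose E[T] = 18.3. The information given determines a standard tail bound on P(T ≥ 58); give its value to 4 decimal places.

0.3155

Only the mean of a non-negative variable is known, so Markov's inequality is the applicable tail bound.
Markov's inequality: for a non-negative random variable, P(T ≥ a) ≤ E[T]/a.
Here E[T] = 18.3 and a = 58, so the bound is 18.3/58 = 0.3155.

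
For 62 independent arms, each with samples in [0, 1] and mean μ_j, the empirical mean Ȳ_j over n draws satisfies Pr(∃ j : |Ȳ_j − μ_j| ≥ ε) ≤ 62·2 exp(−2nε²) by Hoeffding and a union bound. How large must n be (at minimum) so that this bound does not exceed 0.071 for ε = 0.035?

3048

Need 2·62·exp(−2nε²) ≤ 0.071, i.e. exp(−2nε²) ≤ 0.071/124.
So 2nε² ≥ ln(124/0.071) = 7.465357.
Hence n ≥ 7.465357/(2·0.035²) = 3047.084.
The smallest integer n is 3048.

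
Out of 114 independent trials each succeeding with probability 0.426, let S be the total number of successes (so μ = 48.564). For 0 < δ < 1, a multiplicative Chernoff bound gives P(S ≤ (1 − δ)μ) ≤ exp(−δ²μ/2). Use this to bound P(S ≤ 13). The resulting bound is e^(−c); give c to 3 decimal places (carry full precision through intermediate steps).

Write 13 = (1 − δ)μ, so δ = 1 − 13/48.564 = 0.732312…
Then the exponent is δ²μ/2 = (μ − 13)²/(2μ) = 13.021972.

13.022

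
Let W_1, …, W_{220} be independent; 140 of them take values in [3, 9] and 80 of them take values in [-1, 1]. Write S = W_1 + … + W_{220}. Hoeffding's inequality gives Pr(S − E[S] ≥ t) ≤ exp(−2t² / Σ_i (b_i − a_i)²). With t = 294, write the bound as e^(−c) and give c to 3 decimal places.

32.252

Σ(b_i − a_i)² = 140·6² + 80·2² = 5360.
c = 2t² / 5360 = 2·294² / 5360 = 32.2522.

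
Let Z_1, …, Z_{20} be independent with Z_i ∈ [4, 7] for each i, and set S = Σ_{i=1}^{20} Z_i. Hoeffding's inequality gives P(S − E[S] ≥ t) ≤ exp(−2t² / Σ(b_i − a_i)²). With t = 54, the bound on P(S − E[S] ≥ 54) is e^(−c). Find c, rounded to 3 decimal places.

Σ(b_i − a_i)² = 20·(3)² = 180.
c = 2t²/180 = 2·54²/180 = 32.4000.

32.400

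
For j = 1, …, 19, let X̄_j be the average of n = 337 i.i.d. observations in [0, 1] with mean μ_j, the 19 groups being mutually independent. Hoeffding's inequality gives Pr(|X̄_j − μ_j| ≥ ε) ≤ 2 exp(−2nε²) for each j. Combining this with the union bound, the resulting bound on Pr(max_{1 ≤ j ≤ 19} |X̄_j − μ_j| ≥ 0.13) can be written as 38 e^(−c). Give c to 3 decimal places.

11.391

Union bound over the 19 events: Pr(max_{1 ≤ j ≤ 19} |X̄_j − μ_j| ≥ 0.13) ≤ 19·2·exp(−2nε²) = 38 exp(−2·337·0.13²).
So c = 2·337·0.13² = 11.3906.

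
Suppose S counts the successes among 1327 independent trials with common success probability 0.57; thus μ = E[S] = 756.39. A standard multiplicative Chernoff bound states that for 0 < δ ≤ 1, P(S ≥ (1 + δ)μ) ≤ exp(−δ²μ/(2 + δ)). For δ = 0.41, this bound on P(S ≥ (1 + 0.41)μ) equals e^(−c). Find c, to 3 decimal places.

52.759

c = δ²μ/(2 + δ) = 0.41²·756.39/(2 + 0.41) = 52.7590.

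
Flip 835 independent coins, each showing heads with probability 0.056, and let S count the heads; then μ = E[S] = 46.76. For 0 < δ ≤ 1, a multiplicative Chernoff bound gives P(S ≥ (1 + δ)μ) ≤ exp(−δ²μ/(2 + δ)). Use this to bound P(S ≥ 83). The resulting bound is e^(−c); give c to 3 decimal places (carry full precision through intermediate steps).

Write 83 = (1 + δ)μ, so δ = 83/46.76 − 1 = 0.7750214…
Then the exponent is δ²μ/(2 + δ) = (83 − μ)² / (μ·(2 + δ)) = 10.121282.

10.121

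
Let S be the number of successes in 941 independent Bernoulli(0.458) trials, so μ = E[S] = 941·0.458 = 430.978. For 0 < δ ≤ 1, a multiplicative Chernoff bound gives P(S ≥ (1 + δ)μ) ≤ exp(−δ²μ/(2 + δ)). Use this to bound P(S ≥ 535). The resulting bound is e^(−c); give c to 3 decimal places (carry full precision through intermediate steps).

11.202

Write 535 = (1 + δ)μ, so δ = 535/430.978 − 1 = 0.2413627…
Then the exponent is δ²μ/(2 + δ) = (535 − μ)² / (μ·(2 + δ)) = 11.201680.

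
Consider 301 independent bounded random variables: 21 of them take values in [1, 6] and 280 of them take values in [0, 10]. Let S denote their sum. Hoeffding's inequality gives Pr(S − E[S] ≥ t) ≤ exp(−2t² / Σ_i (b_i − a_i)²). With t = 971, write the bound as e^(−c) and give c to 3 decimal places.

66.106

Σ(b_i − a_i)² = 21·5² + 280·10² = 28525.
c = 2t² / 28525 = 2·971² / 28525 = 66.1063.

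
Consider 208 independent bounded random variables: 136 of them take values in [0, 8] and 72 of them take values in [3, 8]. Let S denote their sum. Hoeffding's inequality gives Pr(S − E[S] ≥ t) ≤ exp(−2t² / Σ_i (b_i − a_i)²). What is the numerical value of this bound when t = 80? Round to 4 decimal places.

Σ(b_i − a_i)² = 136·8² + 72·5² = 10504.
Exponent = 2·80² / 10504 = 1.21858.
Bound = exp(−1.21858) = 0.29565.

0.2956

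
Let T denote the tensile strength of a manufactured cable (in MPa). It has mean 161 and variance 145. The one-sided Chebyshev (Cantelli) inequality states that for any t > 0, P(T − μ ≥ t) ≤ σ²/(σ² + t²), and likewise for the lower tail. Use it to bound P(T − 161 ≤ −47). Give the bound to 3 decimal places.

0.062

Here σ² = 145 and t = 47, so σ² + t² = 2354.
Cantelli's bound: 145/2354 = 0.0616.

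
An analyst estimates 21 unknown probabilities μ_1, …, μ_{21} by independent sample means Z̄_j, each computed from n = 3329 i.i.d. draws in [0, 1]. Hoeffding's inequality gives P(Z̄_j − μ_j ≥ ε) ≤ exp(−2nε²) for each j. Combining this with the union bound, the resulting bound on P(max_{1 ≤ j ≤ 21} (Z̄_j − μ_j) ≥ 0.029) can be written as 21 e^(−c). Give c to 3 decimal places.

5.599

Union bound over the 21 events: P(max_{1 ≤ j ≤ 21} (Z̄_j − μ_j) ≥ 0.029) ≤ 21·exp(−2nε²) = 21 exp(−2·3329·0.029²).
So c = 2·3329·0.029² = 5.5994.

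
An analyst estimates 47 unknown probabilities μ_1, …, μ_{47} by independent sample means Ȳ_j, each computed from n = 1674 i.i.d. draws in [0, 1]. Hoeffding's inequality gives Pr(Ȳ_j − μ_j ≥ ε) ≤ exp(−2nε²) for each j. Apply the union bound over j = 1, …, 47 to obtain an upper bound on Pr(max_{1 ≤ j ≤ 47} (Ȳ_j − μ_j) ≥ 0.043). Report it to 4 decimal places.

0.0963

Per-experiment Hoeffding bound: exp(−2·1674·0.043²) = exp(−6.19045) = 0.0020489.
Union bound over 47 events: 47·0.0020489 = 0.09630.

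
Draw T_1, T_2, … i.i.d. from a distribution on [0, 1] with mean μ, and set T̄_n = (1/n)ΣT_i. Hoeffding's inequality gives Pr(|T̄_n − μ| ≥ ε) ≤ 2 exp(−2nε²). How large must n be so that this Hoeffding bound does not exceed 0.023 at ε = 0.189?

Require 2·exp(−2nε²) ≤ 0.023, i.e. 2nε² ≥ ln(2/0.023) = 4.465408.
So n ≥ 4.465408 / (2·0.189²) = 62.504.
The smallest integer n is 63.

63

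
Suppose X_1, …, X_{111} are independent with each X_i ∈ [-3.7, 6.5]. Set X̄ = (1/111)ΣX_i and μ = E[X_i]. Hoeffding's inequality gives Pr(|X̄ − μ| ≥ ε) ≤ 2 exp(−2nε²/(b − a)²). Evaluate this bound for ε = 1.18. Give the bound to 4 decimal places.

Exponent: 2nε²/(b − a)² = 2·111·1.18² / 10.2² = 2.97110.
Bound = 2·exp(−2.97110) = 0.10249.

0.1025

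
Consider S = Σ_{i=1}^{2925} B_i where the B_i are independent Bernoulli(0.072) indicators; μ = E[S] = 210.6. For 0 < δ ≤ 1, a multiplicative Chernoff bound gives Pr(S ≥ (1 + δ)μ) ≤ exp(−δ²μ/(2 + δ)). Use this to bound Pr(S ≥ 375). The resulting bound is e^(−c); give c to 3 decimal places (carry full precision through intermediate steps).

46.153

Write 375 = (1 + δ)μ, so δ = 375/210.6 − 1 = 0.7806268…
Then the exponent is δ²μ/(2 + δ) = (375 − μ)² / (μ·(2 + δ)) = 46.153279.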